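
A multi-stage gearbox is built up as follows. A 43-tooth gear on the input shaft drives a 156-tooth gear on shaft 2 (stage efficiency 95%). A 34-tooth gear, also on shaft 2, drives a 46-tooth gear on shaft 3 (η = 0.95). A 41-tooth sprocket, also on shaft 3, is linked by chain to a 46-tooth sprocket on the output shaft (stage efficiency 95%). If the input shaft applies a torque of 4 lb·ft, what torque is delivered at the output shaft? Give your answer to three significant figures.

18.9 lb·ft

Gear mesh: ratio = 156/43 = 3.6279; torque at shaft 2 = 4 × 3.6279 × 0.95 = 13.786 lb·ft.
Gear mesh: ratio = 46/34 = 1.3529; torque at shaft 3 = 13.786 × 1.3529 × 0.95 = 17.719 lb·ft.
Chain: ratio = 46/41 = 1.122; torque at the output shaft = 17.719 × 1.122 × 0.95 = 18.886 lb·ft.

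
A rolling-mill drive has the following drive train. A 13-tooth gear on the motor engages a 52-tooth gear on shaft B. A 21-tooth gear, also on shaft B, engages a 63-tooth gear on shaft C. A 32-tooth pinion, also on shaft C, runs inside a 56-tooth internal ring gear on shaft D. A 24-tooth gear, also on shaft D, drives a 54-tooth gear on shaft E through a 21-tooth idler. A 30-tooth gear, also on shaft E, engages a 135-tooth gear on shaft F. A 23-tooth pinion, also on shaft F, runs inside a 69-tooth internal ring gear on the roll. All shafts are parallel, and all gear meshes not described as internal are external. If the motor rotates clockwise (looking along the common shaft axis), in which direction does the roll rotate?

the motor → shaft B: external mesh, 1 reversal → CCW.
shaft B → shaft C: external mesh, 1 reversal → CW.
shaft C → shaft D: internal mesh, same direction → CW.
shaft D → shaft E: driver → idler → driven is 2 external meshes, 2 reversals → CW.
shaft E → shaft F: external mesh, 1 reversal → CCW.
shaft F → the roll: internal mesh, same direction → CCW.
5 reversals in total — an odd number — so the roll turns opposite to the motor.

counterclockwise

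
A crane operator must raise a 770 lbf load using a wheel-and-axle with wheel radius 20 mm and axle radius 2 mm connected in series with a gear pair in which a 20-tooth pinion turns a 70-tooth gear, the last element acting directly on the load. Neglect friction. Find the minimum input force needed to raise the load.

Wheel-and-axle MA = R/r = 20/2 = 10.
Gear pair MA = 70/20 = 3.5.
Combined ideal MA = 10 × 3.5 = 35.
Effort = load / MA = 770 / 35 = 22 lbf.

22 lbf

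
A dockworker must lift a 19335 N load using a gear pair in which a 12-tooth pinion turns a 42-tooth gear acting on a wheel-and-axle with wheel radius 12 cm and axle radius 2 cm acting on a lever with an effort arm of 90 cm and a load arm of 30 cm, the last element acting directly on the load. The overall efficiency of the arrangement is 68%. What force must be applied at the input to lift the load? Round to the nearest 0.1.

Gear pair MA = 42/12 = 3.5.
Wheel-and-axle MA = R/r = 12/2 = 6.
Lever MA = effort arm / load arm = 90/30 = 3.
Combined ideal MA = 3.5 × 6 × 3 = 63.
Actual MA = 63 × 0.68 = 42.84.
Effort = load / actual MA = 19335 / 42.84 = 451.33 N.

451.3 N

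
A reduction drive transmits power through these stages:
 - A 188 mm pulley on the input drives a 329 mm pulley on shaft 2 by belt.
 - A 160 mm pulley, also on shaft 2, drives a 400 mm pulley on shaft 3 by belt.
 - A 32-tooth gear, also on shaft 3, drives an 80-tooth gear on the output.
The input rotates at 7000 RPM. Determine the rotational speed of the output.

640 RPM

Belt: ratio = 329/188 = 1.75, so shaft 2 turns at 7000 / 1.75 = 4000 RPM.
Belt: ratio = 400/160 = 2.5, so shaft 3 turns at 4000 / 2.5 = 1600 RPM.
Gear mesh: ratio = 80/32 = 2.5, so the output turns at 1600 / 2.5 = 640 RPM.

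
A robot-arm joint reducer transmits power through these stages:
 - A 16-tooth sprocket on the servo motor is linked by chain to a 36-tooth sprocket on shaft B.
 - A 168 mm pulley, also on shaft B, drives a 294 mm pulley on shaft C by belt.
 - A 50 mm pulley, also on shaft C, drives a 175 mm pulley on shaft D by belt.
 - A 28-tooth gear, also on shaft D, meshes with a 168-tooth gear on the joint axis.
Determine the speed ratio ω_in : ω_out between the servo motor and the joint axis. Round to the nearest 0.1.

Each stage contributes driven/driver: chain 36/16 = 2.25, belt 294/168 = 1.75, belt 175/50 = 3.5, gear mesh 168/28 = 6.
Overall: 2.25 × 1.75 × 3.5 × 6 = 82.688.

82.7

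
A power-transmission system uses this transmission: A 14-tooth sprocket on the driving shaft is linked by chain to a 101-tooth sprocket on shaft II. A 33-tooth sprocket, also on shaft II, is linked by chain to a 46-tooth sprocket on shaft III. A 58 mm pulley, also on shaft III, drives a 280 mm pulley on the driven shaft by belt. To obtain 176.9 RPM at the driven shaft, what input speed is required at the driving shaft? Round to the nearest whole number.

Overall ratio R = 7.2143 × 1.3939 × 4.8276 = 48.548.
Required input speed = output speed × R = 176.9 × 48.548 = 8588.1 RPM.

8588 RPM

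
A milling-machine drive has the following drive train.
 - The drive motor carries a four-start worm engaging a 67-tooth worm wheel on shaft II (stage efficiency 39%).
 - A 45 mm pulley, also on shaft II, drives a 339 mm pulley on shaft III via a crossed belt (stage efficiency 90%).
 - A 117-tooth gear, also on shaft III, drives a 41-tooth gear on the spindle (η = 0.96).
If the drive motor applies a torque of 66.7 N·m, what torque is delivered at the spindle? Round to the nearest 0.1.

993.8 N·m

worm 67/4 = 16.75 → τ = 66.7·16.75·0.39 = 435.72 N·m
belt 339/45 = 7.5333 → τ = 435.72·7.5333·0.90 = 2954.2 N·m
gear mesh 41/117 = 0.35043 → τ = 2954.2·0.35043·0.96 = 993.81 N·m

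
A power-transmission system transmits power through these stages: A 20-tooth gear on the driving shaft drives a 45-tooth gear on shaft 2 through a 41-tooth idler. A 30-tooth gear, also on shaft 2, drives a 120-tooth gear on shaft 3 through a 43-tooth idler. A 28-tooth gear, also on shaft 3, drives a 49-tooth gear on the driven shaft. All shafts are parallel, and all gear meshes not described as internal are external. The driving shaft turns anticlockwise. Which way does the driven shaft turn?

clockwise

the driving shaft → shaft 2: driver → idler → driven is 2 external meshes, 2 reversals → CCW.
shaft 2 → shaft 3: driver → idler → driven is 2 external meshes, 2 reversals → CCW.
shaft 3 → the driven shaft: external mesh, 1 reversal → CW.
5 reversals in total — an odd number — so the driven shaft turns opposite to the driving shaft.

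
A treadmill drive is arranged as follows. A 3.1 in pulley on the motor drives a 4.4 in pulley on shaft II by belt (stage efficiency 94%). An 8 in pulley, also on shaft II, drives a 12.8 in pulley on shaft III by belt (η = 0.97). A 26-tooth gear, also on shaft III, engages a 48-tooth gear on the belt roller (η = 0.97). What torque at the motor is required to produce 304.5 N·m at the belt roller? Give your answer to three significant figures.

82.1 N·m

Overall ratio R = 1.4194 × 1.6 × 1.8462 = 4.1926; overall efficiency η = 0.94 × 0.97 × 0.97 = 0.8844.
Input torque = output torque / (R × η) = 304.5 / (4.1926 × 0.8844) = 82.118 N·m.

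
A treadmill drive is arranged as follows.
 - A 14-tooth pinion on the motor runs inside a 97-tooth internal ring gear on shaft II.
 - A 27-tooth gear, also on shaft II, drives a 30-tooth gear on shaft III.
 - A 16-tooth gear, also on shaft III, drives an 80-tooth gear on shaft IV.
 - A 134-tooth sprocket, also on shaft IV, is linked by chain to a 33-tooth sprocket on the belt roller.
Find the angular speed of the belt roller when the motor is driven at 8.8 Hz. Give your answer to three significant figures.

0.928 Hz

the motor → shaft II (internal gear, 97/14): 8.8 ÷ 6.9286 = 1.2701 Hz
shaft II → shaft III (gear mesh, 30/27): 1.2701 ÷ 1.1111 = 1.1431 Hz
shaft III → shaft IV (gear mesh, 80/16): 1.1431 ÷ 5 = 0.22862 Hz
shaft IV → the belt roller (chain, 33/134): 0.22862 ÷ 0.24627 = 0.92833 Hz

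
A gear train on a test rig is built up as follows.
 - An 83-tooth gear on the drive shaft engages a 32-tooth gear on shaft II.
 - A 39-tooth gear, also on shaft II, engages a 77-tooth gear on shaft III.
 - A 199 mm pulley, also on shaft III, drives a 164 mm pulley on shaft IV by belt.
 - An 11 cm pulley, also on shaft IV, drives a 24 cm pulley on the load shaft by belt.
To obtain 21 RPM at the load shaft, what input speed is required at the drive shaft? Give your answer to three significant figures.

Overall ratio R = 0.38554 × 1.9744 × 0.82412 × 2.1818 = 1.3687.
Required input speed = output speed × R = 21 × 1.3687 = 28.743 RPM.

28.7 RPM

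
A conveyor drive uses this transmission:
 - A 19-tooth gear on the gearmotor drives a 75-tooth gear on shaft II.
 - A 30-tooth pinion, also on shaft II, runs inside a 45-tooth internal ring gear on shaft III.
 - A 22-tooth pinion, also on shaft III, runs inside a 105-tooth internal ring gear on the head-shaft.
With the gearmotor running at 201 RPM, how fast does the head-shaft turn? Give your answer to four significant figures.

7.113 RPM

Gear mesh: ratio = 75/19 = 3.9474, so shaft II turns at 201 / 3.9474 = 50.92 RPM.
Internal gear: ratio = 45/30 = 1.5, so shaft III turns at 50.92 / 1.5 = 33.947 RPM.
Internal gear: ratio = 105/22 = 4.7727, so the head-shaft turns at 33.947 / 4.7727 = 7.1126 RPM.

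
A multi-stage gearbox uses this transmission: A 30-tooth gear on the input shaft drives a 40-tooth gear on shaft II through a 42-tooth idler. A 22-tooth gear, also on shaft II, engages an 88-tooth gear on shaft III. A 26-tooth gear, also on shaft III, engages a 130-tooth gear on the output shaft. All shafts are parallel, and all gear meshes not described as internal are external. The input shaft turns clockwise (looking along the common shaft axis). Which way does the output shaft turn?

clockwise

the input shaft → shaft II: driver → idler → driven is 2 external meshes, 2 reversals → CW.
shaft II → shaft III: external mesh, 1 reversal → CCW.
shaft III → the output shaft: external mesh, 1 reversal → CW.
4 reversals in total — an even number — so the output shaft turns the same way as the input shaft.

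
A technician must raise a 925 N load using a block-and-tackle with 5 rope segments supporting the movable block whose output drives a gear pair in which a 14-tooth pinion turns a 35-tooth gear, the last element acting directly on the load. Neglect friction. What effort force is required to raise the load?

74 N

Block-and-tackle MA = number of supporting rope parts = 5.
Gear pair MA = 35/14 = 2.5.
Combined ideal MA = 5 × 2.5 = 12.5.
Effort = load / MA = 925 / 12.5 = 74 N.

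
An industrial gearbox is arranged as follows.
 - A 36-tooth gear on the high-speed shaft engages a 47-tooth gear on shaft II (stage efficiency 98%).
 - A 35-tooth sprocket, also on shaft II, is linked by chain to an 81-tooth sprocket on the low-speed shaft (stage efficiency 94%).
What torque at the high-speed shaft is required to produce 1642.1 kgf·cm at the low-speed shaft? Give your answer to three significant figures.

590 kgf·cm

Overall ratio R = 1.3056 × 2.3143 = 3.0214; overall efficiency η = 0.98 × 0.94 = 0.9212.
Input torque = output torque / (R × η) = 1642.1 / (3.0214 × 0.9212) = 589.97 kgf·cm.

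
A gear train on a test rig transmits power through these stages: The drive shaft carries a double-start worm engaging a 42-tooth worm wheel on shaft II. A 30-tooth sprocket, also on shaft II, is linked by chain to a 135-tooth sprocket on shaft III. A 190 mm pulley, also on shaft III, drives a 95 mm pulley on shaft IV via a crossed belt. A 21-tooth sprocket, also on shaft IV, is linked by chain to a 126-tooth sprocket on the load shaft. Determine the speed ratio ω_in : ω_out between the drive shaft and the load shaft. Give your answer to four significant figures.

283.5

Each stage contributes driven/driver: worm 42/2 = 21, chain 135/30 = 4.5, belt 95/190 = 0.5, chain 126/21 = 6.
Overall: 21 × 4.5 × 0.5 × 6 = 283.5.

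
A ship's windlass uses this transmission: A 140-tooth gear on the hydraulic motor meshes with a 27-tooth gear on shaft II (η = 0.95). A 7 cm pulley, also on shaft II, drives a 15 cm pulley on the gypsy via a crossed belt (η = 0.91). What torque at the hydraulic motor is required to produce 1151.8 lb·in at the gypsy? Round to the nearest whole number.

3224 lb·in

Overall ratio R = 0.19286 × 2.1429 = 0.41327; overall efficiency η = 0.95 × 0.91 = 0.8645.
Input torque = output torque / (R × η) = 1151.8 / (0.41327 × 0.8645) = 3223.9 lb·in.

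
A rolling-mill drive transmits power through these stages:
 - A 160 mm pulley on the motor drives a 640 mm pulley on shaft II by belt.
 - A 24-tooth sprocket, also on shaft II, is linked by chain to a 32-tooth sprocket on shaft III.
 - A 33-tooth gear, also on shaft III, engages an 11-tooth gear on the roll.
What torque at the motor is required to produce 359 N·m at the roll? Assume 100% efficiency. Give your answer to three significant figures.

202 N·m

Overall ratio R = 4 × 1.3333 × 0.33333 = 1.7778.
Input torque = output torque / R = 359 / 1.7778 = 201.94 N·m.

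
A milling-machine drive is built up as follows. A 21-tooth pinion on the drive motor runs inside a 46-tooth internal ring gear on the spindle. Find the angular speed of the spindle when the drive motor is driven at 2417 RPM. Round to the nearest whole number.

1103 RPM

the drive motor → the spindle (internal gear, 46/21): 2417 ÷ 2.1905 = 1103.4 RPM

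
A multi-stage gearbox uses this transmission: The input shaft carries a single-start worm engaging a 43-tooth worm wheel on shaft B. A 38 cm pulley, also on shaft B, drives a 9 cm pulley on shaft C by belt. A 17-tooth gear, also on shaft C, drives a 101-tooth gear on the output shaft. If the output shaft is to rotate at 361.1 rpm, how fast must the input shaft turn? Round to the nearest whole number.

Overall ratio R = 43 × 0.23684 × 5.9412 = 60.506.
Required input speed = output speed × R = 361.1 × 60.506 = 21849 rpm.

21849 rpm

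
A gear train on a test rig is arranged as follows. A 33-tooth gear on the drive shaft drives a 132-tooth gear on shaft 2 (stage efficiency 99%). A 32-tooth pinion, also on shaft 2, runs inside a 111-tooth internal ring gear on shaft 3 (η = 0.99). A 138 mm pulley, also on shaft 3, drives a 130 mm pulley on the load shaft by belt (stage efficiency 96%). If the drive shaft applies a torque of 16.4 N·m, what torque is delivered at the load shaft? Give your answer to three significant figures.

202 N·m

After the gear mesh (132/33): 16.4 × 4 × 0.99 = 64.944 N·m
After the internal gear (111/32): 64.944 × 3.4688 × 0.99 = 223.02 N·m
After the belt (130/138): 223.02 × 0.94203 × 0.96 = 201.69 N·m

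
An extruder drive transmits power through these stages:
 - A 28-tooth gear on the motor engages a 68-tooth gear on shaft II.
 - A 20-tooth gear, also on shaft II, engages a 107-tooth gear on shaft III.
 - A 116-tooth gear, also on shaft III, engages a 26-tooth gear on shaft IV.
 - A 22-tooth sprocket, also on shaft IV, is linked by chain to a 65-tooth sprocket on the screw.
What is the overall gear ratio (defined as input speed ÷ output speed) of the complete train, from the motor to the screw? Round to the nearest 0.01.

8.60

Each stage contributes driven/driver: gear mesh 68/28 = 2.4286, gear mesh 107/20 = 5.35, gear mesh 26/116 = 0.22414, chain 65/22 = 2.9545.
Overall: 2.4286 × 5.35 × 0.22414 × 2.9545 = 8.6042.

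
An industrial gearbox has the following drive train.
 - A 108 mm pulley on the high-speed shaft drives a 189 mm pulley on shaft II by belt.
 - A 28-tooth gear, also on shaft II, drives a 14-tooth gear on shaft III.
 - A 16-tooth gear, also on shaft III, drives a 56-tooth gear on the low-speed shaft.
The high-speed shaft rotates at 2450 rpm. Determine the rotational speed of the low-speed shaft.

800 rpm

belt 189/108 = 1.75 → 2450/1.75 = 1400 rpm
gear mesh 14/28 = 0.5 → 1400/0.5 = 2800 rpm
gear mesh 56/16 = 3.5 → 2800/3.5 = 800 rpm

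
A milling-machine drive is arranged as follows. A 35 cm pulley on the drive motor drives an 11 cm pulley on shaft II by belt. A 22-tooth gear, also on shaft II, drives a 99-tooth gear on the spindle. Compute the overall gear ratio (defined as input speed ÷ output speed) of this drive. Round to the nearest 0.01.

1.41

Each stage contributes driven/driver: belt 11/35 = 0.31429, gear mesh 99/22 = 4.5.
Overall: 0.31429 × 4.5 = 1.4143.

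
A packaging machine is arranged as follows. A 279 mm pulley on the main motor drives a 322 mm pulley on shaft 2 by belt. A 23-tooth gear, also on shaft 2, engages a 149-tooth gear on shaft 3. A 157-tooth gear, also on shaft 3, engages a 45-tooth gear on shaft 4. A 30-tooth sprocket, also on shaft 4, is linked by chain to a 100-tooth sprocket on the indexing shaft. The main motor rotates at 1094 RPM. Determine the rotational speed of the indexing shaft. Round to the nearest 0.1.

153.1 RPM

Belt: ratio = 322/279 = 1.1541, so shaft 2 turns at 1094 / 1.1541 = 947.91 RPM.
Gear mesh: ratio = 149/23 = 6.4783, so shaft 3 turns at 947.91 / 6.4783 = 146.32 RPM.
Gear mesh: ratio = 45/157 = 0.28662, so shaft 4 turns at 146.32 / 0.28662 = 510.5 RPM.
Chain: ratio = 100/30 = 3.3333, so the indexing shaft turns at 510.5 / 3.3333 = 153.15 RPM.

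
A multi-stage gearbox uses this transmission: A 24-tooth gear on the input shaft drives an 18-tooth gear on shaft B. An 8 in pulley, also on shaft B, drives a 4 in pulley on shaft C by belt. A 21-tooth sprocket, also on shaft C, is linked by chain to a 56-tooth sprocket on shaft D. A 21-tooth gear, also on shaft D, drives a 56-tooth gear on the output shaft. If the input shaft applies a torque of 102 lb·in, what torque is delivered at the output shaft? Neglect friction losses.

272 lb·in

gear mesh 18/24 = 0.75 → τ = 102·0.75 = 76.5 lb·in
belt 4/8 = 0.5 → τ = 76.5·0.5 = 38.25 lb·in
chain 56/21 = 2.6667 → τ = 38.25·2.6667 = 102 lb·in
gear mesh 56/21 = 2.6667 → τ = 102·2.6667 = 272 lb·in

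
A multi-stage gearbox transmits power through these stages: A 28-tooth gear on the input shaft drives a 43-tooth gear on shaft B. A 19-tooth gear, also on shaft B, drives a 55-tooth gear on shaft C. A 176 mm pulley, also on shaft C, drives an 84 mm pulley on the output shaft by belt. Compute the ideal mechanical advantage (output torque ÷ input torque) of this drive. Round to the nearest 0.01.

Each stage contributes driven/driver: gear mesh 43/28 = 1.5357, gear mesh 55/19 = 2.8947, belt 84/176 = 0.47727.
Overall: 1.5357 × 2.8947 × 0.47727 = 2.1217.

2.12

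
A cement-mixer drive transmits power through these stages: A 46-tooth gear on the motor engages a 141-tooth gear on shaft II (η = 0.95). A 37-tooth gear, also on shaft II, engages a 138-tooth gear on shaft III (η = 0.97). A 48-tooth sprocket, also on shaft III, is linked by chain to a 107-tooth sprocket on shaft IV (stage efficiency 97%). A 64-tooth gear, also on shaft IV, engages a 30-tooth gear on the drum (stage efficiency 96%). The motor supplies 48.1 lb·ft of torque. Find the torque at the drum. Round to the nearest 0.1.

493.1 lb·ft

gear mesh 141/46 = 3.0652 → τ = 48.1·3.0652·0.95 = 140.07 lb·ft
gear mesh 138/37 = 3.7297 → τ = 140.07·3.7297·0.97 = 506.73 lb·ft
chain 107/48 = 2.2292 → τ = 506.73·2.2292·0.97 = 1095.7 lb·ft
gear mesh 30/64 = 0.46875 → τ = 1095.7·0.46875·0.96 = 493.07 lb·ft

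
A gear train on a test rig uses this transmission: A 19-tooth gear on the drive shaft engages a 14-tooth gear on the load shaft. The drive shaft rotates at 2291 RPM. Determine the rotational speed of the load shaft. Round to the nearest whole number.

3109 RPM

the drive shaft → the load shaft (gear mesh, 14/19): 2291 ÷ 0.73684 = 3109.2 RPM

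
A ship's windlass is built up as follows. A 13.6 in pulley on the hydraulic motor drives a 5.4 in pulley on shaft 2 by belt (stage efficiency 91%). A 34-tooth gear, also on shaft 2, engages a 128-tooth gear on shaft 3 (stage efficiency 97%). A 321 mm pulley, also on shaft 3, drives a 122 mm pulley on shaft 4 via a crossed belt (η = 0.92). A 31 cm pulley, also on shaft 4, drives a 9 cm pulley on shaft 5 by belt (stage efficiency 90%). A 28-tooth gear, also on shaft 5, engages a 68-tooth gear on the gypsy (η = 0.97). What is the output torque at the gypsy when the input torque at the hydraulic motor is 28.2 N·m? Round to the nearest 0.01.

Belt: ratio = 5.4/13.6 = 0.39706; torque at shaft 2 = 28.2 × 0.39706 × 0.91 = 10.189 N·m.
Gear mesh: ratio = 128/34 = 3.7647; torque at shaft 3 = 10.189 × 3.7647 × 0.97 = 37.209 N·m.
Belt: ratio = 122/321 = 0.38006; torque at shaft 4 = 37.209 × 0.38006 × 0.92 = 13.01 N·m.
Belt: ratio = 9/31 = 0.29032; torque at shaft 5 = 13.01 × 0.29032 × 0.90 = 3.3995 N·m.
Gear mesh: ratio = 68/28 = 2.4286; torque at the gypsy = 3.3995 × 2.4286 × 0.97 = 8.0082 N·m.

8.01 N·m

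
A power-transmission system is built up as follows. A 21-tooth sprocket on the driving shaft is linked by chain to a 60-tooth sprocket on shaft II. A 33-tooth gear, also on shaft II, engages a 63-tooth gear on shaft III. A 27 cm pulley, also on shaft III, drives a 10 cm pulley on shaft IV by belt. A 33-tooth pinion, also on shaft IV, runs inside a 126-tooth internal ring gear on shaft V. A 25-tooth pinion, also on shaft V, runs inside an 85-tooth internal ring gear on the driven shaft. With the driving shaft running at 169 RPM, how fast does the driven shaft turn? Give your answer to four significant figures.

6.444 RPM

chain 60/21 = 2.8571 → 169/2.8571 = 59.15 RPM
gear mesh 63/33 = 1.9091 → 59.15/1.9091 = 30.983 RPM
belt 10/27 = 0.37037 → 30.983/0.37037 = 83.655 RPM
internal gear 126/33 = 3.8182 → 83.655/3.8182 = 21.91 RPM
internal gear 85/25 = 3.4 → 21.91/3.4 = 6.444 RPM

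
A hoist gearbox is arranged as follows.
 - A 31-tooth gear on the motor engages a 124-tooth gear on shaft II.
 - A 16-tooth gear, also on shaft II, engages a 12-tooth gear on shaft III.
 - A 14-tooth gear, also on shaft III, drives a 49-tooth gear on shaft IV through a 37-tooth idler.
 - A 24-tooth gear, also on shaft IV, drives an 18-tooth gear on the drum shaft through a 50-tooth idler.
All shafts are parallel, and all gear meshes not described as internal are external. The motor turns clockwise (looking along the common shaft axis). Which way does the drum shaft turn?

the motor → shaft II: external mesh, 1 reversal → CCW.
shaft II → shaft III: external mesh, 1 reversal → CW.
shaft III → shaft IV: driver → idler → driven is 2 external meshes, 2 reversals → CW.
shaft IV → the drum shaft: driver → idler → driven is 2 external meshes, 2 reversals → CW.
6 reversals in total — an even number — so the drum shaft turns the same way as the motor.

clockwise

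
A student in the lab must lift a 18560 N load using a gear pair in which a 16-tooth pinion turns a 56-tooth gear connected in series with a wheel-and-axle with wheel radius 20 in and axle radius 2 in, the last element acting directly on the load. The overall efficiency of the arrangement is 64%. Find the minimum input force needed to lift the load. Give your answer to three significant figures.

Gear pair MA = 56/16 = 3.5.
Wheel-and-axle MA = R/r = 20/2 = 10.
Combined ideal MA = 3.5 × 10 = 35.
Actual MA = 35 × 0.64 = 22.4.
Effort = load / actual MA = 18560 / 22.4 = 828.57 N.

829 N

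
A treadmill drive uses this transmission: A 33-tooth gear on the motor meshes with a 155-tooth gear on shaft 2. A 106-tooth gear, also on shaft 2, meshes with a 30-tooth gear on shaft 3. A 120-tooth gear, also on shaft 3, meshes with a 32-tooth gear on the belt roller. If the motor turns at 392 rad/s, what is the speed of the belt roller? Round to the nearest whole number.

Gear mesh: ratio = 155/33 = 4.697, so shaft 2 turns at 392 / 4.697 = 83.458 rad/s.
Gear mesh: ratio = 30/106 = 0.28302, so shaft 3 turns at 83.458 / 0.28302 = 294.89 rad/s.
Gear mesh: ratio = 32/120 = 0.26667, so the belt roller turns at 294.89 / 0.26667 = 1105.8 rad/s.

1106 rad/s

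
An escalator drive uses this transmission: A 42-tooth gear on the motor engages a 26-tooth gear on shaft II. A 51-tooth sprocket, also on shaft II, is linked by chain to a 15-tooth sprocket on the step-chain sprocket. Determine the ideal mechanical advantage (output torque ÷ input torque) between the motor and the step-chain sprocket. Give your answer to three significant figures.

Each stage contributes driven/driver: gear mesh 26/42 = 0.61905, chain 15/51 = 0.29412.
Overall: 0.61905 × 0.29412 = 0.18207.

0.182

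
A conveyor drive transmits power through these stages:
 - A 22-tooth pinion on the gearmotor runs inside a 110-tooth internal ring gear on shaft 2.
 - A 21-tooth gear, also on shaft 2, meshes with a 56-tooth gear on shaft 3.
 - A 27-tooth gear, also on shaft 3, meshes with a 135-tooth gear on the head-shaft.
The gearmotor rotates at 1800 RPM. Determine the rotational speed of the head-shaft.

Internal gear: ratio = 110/22 = 5, so shaft 2 turns at 1800 / 5 = 360 RPM.
Gear mesh: ratio = 56/21 = 2.6667, so shaft 3 turns at 360 / 2.6667 = 135 RPM.
Gear mesh: ratio = 135/27 = 5, so the head-shaft turns at 135 / 5 = 27 RPM.

27 RPM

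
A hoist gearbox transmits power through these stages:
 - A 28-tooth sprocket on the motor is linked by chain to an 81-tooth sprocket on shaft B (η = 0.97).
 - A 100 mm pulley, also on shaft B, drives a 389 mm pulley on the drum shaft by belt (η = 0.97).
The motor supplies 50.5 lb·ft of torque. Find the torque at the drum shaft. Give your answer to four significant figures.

534.7 lb·ft

Chain: ratio = 81/28 = 2.8929; torque at shaft B = 50.5 × 2.8929 × 0.97 = 141.71 lb·ft.
Belt: ratio = 389/100 = 3.89; torque at the drum shaft = 141.71 × 3.89 × 0.97 = 534.7 lb·ft.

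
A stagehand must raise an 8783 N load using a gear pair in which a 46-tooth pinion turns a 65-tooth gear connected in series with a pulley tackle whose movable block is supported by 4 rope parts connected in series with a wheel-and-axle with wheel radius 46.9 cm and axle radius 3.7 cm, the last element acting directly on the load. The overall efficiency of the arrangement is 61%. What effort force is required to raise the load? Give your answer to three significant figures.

Gear pair MA = 65/46 = 1.413.
Block-and-tackle MA = number of supporting rope parts = 4.
Wheel-and-axle MA = R/r = 46.9/3.7 = 12.676.
Combined ideal MA = 1.413 × 4 × 12.676 = 71.645.
Actual MA = 71.645 × 0.61 = 43.704.
Effort = load / actual MA = 8783 / 43.704 = 200.97 N.

201 N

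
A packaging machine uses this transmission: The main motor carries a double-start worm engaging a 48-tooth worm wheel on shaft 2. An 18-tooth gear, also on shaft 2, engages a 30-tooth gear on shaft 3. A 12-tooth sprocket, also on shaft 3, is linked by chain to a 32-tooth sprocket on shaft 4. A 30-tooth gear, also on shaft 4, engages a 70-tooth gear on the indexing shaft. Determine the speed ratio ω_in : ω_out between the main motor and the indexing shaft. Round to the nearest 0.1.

Each stage contributes driven/driver: worm 48/2 = 24, gear mesh 30/18 = 1.6667, chain 32/12 = 2.6667, gear mesh 70/30 = 2.3333.
Overall: 24 × 1.6667 × 2.6667 × 2.3333 = 248.89.

248.9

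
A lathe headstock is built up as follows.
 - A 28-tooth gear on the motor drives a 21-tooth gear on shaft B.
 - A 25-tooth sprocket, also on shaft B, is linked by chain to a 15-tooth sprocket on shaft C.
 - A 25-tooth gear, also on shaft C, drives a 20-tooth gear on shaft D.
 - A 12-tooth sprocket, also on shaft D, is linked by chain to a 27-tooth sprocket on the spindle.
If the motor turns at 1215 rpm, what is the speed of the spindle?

1500 rpm

gear mesh 21/28 = 0.75 → 1215/0.75 = 1620 rpm
chain 15/25 = 0.6 → 1620/0.6 = 2700 rpm
gear mesh 20/25 = 0.8 → 2700/0.8 = 3375 rpm
chain 27/12 = 2.25 → 3375/2.25 = 1500 rpm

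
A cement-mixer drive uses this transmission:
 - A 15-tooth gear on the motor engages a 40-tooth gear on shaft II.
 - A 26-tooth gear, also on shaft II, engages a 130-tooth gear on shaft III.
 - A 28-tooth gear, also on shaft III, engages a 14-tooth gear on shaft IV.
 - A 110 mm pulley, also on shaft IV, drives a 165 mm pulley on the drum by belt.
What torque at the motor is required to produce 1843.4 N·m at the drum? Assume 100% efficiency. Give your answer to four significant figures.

Overall ratio R = 2.6667 × 5 × 0.5 × 1.5 = 10.
Input torque = output torque / R = 1843.4 / 10 = 184.34 N·m.

184.3 N·m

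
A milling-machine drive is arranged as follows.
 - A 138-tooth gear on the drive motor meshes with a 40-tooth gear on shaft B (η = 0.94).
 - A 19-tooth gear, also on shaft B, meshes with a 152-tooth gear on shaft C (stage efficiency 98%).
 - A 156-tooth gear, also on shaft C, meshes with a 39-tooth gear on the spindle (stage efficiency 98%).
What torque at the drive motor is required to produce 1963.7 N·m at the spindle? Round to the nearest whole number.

3752 N·m

Overall ratio R = 0.28986 × 8 × 0.25 = 0.57971; overall efficiency η = 0.94 × 0.98 × 0.98 = 0.9028.
Input torque = output torque / (R × η) = 1963.7 / (0.57971 × 0.9028) = 3752.2 N·m.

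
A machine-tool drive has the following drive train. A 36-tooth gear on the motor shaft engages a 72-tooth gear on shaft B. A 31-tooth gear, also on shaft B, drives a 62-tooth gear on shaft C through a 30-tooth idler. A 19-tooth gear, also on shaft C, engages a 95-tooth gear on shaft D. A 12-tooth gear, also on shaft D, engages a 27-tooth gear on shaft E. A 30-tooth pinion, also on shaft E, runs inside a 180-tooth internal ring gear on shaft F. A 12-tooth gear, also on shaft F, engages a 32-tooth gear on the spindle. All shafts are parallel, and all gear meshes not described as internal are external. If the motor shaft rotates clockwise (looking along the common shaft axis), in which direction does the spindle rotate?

the motor shaft → shaft B: external mesh, 1 reversal → CCW.
shaft B → shaft C: driver → idler → driven is 2 external meshes, 2 reversals → CCW.
shaft C → shaft D: external mesh, 1 reversal → CW.
shaft D → shaft E: external mesh, 1 reversal → CCW.
shaft E → shaft F: internal mesh, same direction → CCW.
shaft F → the spindle: external mesh, 1 reversal → CW.
6 reversals in total — an even number — so the spindle turns the same way as the motor shaft.

clockwise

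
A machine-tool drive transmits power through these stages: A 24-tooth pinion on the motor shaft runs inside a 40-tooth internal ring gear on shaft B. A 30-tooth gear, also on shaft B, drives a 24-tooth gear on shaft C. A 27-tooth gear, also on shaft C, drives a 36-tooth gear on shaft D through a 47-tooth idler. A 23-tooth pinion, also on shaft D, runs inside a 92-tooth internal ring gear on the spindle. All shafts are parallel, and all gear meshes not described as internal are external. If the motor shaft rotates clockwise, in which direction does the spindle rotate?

anticlockwise

the motor shaft → shaft B: internal mesh, same direction → CW.
shaft B → shaft C: external mesh, 1 reversal → CCW.
shaft C → shaft D: driver → idler → driven is 2 external meshes, 2 reversals → CCW.
shaft D → the spindle: internal mesh, same direction → CCW.
3 reversals in total — an odd number — so the spindle turns opposite to the motor shaft.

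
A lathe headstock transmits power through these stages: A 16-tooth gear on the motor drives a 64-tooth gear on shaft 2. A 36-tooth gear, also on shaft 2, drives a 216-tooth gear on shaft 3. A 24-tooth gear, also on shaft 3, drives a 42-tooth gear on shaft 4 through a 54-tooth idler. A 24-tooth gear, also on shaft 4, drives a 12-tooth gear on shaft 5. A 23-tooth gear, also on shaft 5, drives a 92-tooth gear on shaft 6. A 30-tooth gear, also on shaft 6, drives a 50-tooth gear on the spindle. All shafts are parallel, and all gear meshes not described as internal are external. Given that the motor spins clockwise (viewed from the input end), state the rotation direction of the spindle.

the motor → shaft 2: external mesh, 1 reversal → CCW.
shaft 2 → shaft 3: external mesh, 1 reversal → CW.
shaft 3 → shaft 4: driver → idler → driven is 2 external meshes, 2 reversals → CW.
shaft 4 → shaft 5: external mesh, 1 reversal → CCW.
shaft 5 → shaft 6: external mesh, 1 reversal → CW.
shaft 6 → the spindle: external mesh, 1 reversal → CCW.
7 reversals in total — an odd number — so the spindle turns opposite to the motor.

counterclockwise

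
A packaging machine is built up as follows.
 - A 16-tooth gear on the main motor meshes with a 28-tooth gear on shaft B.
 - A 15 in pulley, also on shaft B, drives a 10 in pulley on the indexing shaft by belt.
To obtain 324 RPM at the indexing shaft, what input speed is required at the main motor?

Overall ratio R = 1.75 × 0.66667 = 1.1667.
Required input speed = output speed × R = 324 × 1.1667 = 378 RPM.

378 RPM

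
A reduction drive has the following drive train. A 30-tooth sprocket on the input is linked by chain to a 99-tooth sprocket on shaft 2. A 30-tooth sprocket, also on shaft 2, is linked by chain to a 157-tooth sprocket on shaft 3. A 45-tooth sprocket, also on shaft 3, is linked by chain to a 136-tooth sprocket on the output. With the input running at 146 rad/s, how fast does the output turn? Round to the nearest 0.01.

chain 99/30 = 3.3 → 146/3.3 = 44.242 rad/s
chain 157/30 = 5.2333 → 44.242/5.2333 = 8.454 rad/s
chain 136/45 = 3.0222 → 8.454/3.0222 = 2.7973 rad/s

2.80 rad/s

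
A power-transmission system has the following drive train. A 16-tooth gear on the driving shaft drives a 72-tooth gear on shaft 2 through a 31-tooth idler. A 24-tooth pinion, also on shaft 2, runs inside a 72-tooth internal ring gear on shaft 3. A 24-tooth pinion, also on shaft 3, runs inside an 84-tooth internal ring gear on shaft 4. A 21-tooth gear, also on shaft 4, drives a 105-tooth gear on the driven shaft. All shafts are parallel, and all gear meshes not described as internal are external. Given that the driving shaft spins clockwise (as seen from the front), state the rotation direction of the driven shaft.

anticlockwise

the driving shaft → shaft 2: driver → idler → driven is 2 external meshes, 2 reversals → CW.
shaft 2 → shaft 3: internal mesh, same direction → CW.
shaft 3 → shaft 4: internal mesh, same direction → CW.
shaft 4 → the driven shaft: external mesh, 1 reversal → CCW.
3 reversals in total — an odd number — so the driven shaft turns opposite to the driving shaft.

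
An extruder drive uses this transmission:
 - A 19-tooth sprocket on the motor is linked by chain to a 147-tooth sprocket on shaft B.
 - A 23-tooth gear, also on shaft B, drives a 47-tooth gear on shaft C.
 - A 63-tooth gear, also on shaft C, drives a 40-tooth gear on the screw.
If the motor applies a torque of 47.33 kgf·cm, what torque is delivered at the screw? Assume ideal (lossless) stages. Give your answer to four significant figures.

475.1 kgf·cm

After the chain (147/19): 47.33 × 7.7368 = 366.18 kgf·cm
After the gear mesh (47/23): 366.18 × 2.0435 = 748.29 kgf·cm
After the gear mesh (40/63): 748.29 × 0.63492 = 475.11 kgf·cm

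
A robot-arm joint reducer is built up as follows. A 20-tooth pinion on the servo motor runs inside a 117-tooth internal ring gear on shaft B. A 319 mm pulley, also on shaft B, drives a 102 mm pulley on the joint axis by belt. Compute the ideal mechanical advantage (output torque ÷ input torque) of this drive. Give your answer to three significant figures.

1.87

Each stage contributes driven/driver: internal gear 117/20 = 5.85, belt 102/319 = 0.31975.
Overall: 5.85 × 0.31975 = 1.8705.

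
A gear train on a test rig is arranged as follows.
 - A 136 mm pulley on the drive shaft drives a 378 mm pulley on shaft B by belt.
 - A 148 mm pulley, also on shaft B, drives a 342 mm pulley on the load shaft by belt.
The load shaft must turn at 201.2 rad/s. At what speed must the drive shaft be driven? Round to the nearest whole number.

Overall ratio R = 2.7794 × 2.3108 = 6.4227.
Required input speed = output speed × R = 201.2 × 6.4227 = 1292.2 rad/s.

1292 rad/s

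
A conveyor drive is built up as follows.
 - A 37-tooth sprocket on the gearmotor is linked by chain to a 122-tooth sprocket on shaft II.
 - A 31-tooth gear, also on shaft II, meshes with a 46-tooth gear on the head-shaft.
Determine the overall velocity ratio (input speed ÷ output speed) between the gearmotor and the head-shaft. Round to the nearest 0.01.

4.89

Each stage contributes driven/driver: chain 122/37 = 3.2973, gear mesh 46/31 = 1.4839.
Overall: 3.2973 × 1.4839 = 4.8928.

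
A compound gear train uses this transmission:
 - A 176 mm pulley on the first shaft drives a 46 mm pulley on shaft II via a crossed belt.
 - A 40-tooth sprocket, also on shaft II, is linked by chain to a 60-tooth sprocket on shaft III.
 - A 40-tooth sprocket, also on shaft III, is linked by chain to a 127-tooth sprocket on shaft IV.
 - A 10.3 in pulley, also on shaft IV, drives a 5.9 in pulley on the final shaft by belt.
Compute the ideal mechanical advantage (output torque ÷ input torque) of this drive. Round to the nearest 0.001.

Each stage contributes driven/driver: belt 46/176 = 0.26136, chain 60/40 = 1.5, chain 127/40 = 3.175, belt 5.9/10.3 = 0.57282.
Overall: 0.26136 × 1.5 × 3.175 × 0.57282 = 0.71301.

0.713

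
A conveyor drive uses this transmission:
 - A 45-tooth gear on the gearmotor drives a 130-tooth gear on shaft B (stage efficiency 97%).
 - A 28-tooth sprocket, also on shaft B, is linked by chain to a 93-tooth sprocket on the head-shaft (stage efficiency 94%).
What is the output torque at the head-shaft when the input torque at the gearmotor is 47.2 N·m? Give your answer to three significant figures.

gear mesh 130/45 = 2.8889 → τ = 47.2·2.8889·0.97 = 132.26 N·m
chain 93/28 = 3.3214 → τ = 132.26·3.3214·0.94 = 412.95 N·m

413 N·m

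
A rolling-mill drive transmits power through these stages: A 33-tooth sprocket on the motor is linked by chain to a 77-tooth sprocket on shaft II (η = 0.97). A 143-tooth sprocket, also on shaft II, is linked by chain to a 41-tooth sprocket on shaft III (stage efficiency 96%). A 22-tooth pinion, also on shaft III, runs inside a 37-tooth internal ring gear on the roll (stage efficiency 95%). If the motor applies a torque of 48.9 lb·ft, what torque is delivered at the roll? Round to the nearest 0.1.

48.7 lb·ft

Chain: ratio = 77/33 = 2.3333; torque at shaft II = 48.9 × 2.3333 × 0.97 = 110.68 lb·ft.
Chain: ratio = 41/143 = 0.28671; torque at shaft III = 110.68 × 0.28671 × 0.96 = 30.463 lb·ft.
Internal gear: ratio = 37/22 = 1.6818; torque at the roll = 30.463 × 1.6818 × 0.95 = 48.672 lb·ft.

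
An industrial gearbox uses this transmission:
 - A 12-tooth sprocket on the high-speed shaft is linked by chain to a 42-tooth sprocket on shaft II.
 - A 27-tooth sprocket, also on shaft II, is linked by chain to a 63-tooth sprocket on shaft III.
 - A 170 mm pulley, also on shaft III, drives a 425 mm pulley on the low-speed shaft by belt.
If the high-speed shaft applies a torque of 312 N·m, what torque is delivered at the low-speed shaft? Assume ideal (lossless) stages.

6370 N·m

chain 42/12 = 3.5 → τ = 312·3.5 = 1092 N·m
chain 63/27 = 2.3333 → τ = 1092·2.3333 = 2548 N·m
belt 425/170 = 2.5 → τ = 2548·2.5 = 6370 N·m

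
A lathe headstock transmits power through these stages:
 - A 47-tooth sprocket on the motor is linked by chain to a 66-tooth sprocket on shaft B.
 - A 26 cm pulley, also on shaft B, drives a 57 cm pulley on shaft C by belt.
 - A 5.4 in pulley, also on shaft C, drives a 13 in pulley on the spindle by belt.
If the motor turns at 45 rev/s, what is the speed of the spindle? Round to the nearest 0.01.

the motor → shaft B (chain, 66/47): 45 ÷ 1.4043 = 32.045 rev/s
shaft B → shaft C (belt, 57/26): 32.045 ÷ 2.1923 = 14.617 rev/s
shaft C → the spindle (belt, 13/5.4): 14.617 ÷ 2.4074 = 6.0718 rev/s

6.07 rev/s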